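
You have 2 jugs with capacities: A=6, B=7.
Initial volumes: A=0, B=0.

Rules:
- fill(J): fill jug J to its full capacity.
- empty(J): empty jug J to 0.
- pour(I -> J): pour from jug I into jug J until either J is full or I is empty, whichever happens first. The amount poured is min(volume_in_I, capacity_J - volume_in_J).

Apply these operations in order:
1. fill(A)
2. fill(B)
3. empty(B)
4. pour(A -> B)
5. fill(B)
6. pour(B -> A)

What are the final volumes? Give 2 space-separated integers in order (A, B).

Step 1: fill(A) -> (A=6 B=0)
Step 2: fill(B) -> (A=6 B=7)
Step 3: empty(B) -> (A=6 B=0)
Step 4: pour(A -> B) -> (A=0 B=6)
Step 5: fill(B) -> (A=0 B=7)
Step 6: pour(B -> A) -> (A=6 B=1)

Answer: 6 1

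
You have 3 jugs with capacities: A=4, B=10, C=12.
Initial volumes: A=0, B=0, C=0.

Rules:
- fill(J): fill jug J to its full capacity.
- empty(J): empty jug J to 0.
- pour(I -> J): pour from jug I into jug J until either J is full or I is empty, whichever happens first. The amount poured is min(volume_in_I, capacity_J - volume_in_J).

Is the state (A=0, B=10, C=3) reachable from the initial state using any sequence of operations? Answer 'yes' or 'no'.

BFS explored all 106 reachable states.
Reachable set includes: (0,0,0), (0,0,2), (0,0,4), (0,0,6), (0,0,8), (0,0,10), (0,0,12), (0,2,0), (0,2,2), (0,2,4), (0,2,6), (0,2,8) ...
Target (A=0, B=10, C=3) not in reachable set → no.

Answer: no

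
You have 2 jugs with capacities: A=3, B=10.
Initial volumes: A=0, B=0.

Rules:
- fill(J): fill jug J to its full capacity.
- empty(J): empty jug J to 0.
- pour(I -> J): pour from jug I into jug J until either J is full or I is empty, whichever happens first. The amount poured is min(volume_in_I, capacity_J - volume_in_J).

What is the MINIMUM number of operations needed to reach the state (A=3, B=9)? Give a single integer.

BFS from (A=0, B=0). One shortest path:
  1. fill(A) -> (A=3 B=0)
  2. pour(A -> B) -> (A=0 B=3)
  3. fill(A) -> (A=3 B=3)
  4. pour(A -> B) -> (A=0 B=6)
  5. fill(A) -> (A=3 B=6)
  6. pour(A -> B) -> (A=0 B=9)
  7. fill(A) -> (A=3 B=9)
Reached target in 7 moves.

Answer: 7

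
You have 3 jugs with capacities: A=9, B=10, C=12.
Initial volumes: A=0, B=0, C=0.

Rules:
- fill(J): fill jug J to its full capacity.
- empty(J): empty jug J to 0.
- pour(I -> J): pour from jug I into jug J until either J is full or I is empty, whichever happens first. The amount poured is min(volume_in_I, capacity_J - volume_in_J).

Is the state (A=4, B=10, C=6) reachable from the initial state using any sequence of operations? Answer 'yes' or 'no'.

Answer: yes

Derivation:
BFS from (A=0, B=0, C=0):
  1. fill(A) -> (A=9 B=0 C=0)
  2. fill(B) -> (A=9 B=10 C=0)
  3. pour(A -> C) -> (A=0 B=10 C=9)
  4. pour(B -> C) -> (A=0 B=7 C=12)
  5. pour(C -> A) -> (A=9 B=7 C=3)
  6. empty(A) -> (A=0 B=7 C=3)
  7. pour(C -> A) -> (A=3 B=7 C=0)
  8. pour(B -> C) -> (A=3 B=0 C=7)
  9. fill(B) -> (A=3 B=10 C=7)
  10. pour(B -> A) -> (A=9 B=4 C=7)
  11. pour(A -> C) -> (A=4 B=4 C=12)
  12. pour(C -> B) -> (A=4 B=10 C=6)
Target reached → yes.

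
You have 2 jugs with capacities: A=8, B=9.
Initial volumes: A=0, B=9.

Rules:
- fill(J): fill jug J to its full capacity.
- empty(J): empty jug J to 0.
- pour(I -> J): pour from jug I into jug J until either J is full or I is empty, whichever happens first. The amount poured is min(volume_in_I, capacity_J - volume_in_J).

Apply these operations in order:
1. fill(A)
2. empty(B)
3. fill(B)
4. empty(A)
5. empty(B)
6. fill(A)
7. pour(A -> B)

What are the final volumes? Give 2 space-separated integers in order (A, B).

Answer: 0 8

Derivation:
Step 1: fill(A) -> (A=8 B=9)
Step 2: empty(B) -> (A=8 B=0)
Step 3: fill(B) -> (A=8 B=9)
Step 4: empty(A) -> (A=0 B=9)
Step 5: empty(B) -> (A=0 B=0)
Step 6: fill(A) -> (A=8 B=0)
Step 7: pour(A -> B) -> (A=0 B=8)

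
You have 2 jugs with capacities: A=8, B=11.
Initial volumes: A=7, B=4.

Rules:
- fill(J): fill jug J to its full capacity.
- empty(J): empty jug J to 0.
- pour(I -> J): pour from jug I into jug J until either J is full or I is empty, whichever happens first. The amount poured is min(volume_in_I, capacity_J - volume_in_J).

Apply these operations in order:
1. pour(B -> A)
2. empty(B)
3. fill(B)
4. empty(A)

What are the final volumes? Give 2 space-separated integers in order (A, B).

Answer: 0 11

Derivation:
Step 1: pour(B -> A) -> (A=8 B=3)
Step 2: empty(B) -> (A=8 B=0)
Step 3: fill(B) -> (A=8 B=11)
Step 4: empty(A) -> (A=0 B=11)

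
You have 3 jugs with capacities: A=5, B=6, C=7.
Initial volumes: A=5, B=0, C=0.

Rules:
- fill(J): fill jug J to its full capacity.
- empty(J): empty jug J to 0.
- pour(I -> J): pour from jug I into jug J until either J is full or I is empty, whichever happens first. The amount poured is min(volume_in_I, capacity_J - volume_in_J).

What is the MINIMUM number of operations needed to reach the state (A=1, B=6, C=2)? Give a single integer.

BFS from (A=5, B=0, C=0). One shortest path:
  1. empty(A) -> (A=0 B=0 C=0)
  2. fill(C) -> (A=0 B=0 C=7)
  3. pour(C -> A) -> (A=5 B=0 C=2)
  4. empty(A) -> (A=0 B=0 C=2)
  5. pour(C -> B) -> (A=0 B=2 C=0)
  6. fill(C) -> (A=0 B=2 C=7)
  7. pour(C -> A) -> (A=5 B=2 C=2)
  8. pour(A -> B) -> (A=1 B=6 C=2)
Reached target in 8 moves.

Answer: 8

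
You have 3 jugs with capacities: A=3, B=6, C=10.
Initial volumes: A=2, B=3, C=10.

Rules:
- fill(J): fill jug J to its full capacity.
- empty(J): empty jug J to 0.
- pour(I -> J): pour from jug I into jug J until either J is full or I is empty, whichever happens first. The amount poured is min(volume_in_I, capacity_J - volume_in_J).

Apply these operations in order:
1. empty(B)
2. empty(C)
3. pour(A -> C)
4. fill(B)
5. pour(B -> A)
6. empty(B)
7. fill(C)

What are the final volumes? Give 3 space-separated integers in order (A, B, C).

Step 1: empty(B) -> (A=2 B=0 C=10)
Step 2: empty(C) -> (A=2 B=0 C=0)
Step 3: pour(A -> C) -> (A=0 B=0 C=2)
Step 4: fill(B) -> (A=0 B=6 C=2)
Step 5: pour(B -> A) -> (A=3 B=3 C=2)
Step 6: empty(B) -> (A=3 B=0 C=2)
Step 7: fill(C) -> (A=3 B=0 C=10)

Answer: 3 0 10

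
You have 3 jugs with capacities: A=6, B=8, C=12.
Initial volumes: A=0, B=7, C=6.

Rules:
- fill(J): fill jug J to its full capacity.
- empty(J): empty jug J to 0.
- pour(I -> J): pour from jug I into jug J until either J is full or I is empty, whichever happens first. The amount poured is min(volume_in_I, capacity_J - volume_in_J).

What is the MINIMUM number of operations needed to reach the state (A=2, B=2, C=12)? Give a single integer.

Answer: 6

Derivation:
BFS from (A=0, B=7, C=6). One shortest path:
  1. fill(B) -> (A=0 B=8 C=6)
  2. empty(C) -> (A=0 B=8 C=0)
  3. pour(B -> C) -> (A=0 B=0 C=8)
  4. fill(B) -> (A=0 B=8 C=8)
  5. pour(B -> A) -> (A=6 B=2 C=8)
  6. pour(A -> C) -> (A=2 B=2 C=12)
Reached target in 6 moves.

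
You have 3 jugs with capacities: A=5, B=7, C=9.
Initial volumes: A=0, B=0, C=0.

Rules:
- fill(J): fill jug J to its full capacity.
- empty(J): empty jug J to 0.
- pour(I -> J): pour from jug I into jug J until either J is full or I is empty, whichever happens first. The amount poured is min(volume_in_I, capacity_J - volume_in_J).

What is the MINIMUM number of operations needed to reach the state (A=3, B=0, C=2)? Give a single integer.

BFS from (A=0, B=0, C=0). One shortest path:
  1. fill(A) -> (A=5 B=0 C=0)
  2. fill(B) -> (A=5 B=7 C=0)
  3. pour(B -> C) -> (A=5 B=0 C=7)
  4. pour(A -> C) -> (A=3 B=0 C=9)
  5. pour(C -> B) -> (A=3 B=7 C=2)
  6. empty(B) -> (A=3 B=0 C=2)
Reached target in 6 moves.

Answer: 6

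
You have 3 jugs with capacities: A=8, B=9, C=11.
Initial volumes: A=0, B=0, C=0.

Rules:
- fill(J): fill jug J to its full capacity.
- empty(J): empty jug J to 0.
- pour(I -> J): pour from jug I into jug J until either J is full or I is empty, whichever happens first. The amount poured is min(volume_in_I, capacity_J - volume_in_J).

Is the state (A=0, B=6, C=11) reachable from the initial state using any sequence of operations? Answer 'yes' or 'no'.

Answer: yes

Derivation:
BFS from (A=0, B=0, C=0):
  1. fill(A) -> (A=8 B=0 C=0)
  2. fill(B) -> (A=8 B=9 C=0)
  3. pour(A -> C) -> (A=0 B=9 C=8)
  4. pour(B -> C) -> (A=0 B=6 C=11)
Target reached → yes.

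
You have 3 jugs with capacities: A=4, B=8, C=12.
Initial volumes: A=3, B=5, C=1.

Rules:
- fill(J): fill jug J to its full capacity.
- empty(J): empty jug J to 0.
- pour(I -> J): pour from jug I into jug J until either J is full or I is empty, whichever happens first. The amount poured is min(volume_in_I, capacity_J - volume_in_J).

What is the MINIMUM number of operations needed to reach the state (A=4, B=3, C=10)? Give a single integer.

BFS from (A=3, B=5, C=1). One shortest path:
  1. pour(B -> C) -> (A=3 B=0 C=6)
  2. fill(B) -> (A=3 B=8 C=6)
  3. pour(B -> A) -> (A=4 B=7 C=6)
  4. pour(A -> C) -> (A=0 B=7 C=10)
  5. pour(B -> A) -> (A=4 B=3 C=10)
Reached target in 5 moves.

Answer: 5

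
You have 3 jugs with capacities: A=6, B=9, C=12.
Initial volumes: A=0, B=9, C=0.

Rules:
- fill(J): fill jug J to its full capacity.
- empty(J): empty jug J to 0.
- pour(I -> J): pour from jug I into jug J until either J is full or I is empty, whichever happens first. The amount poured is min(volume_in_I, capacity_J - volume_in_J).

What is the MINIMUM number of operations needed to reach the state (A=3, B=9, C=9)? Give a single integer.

BFS from (A=0, B=9, C=0). One shortest path:
  1. fill(A) -> (A=6 B=9 C=0)
  2. pour(B -> C) -> (A=6 B=0 C=9)
  3. pour(A -> B) -> (A=0 B=6 C=9)
  4. fill(A) -> (A=6 B=6 C=9)
  5. pour(A -> B) -> (A=3 B=9 C=9)
Reached target in 5 moves.

Answer: 5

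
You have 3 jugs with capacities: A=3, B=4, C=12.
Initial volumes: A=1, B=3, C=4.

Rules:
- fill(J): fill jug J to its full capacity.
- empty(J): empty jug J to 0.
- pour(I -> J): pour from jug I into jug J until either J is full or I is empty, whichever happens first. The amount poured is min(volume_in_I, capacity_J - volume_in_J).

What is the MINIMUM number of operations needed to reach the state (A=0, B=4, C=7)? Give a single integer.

BFS from (A=1, B=3, C=4). One shortest path:
  1. fill(A) -> (A=3 B=3 C=4)
  2. fill(B) -> (A=3 B=4 C=4)
  3. pour(A -> C) -> (A=0 B=4 C=7)
Reached target in 3 moves.

Answer: 3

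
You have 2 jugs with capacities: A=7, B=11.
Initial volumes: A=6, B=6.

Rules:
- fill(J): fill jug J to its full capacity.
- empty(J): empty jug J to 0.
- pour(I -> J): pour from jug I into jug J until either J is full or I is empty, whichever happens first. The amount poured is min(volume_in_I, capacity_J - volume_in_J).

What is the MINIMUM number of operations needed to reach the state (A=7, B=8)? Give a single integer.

BFS from (A=6, B=6). One shortest path:
  1. pour(A -> B) -> (A=1 B=11)
  2. empty(B) -> (A=1 B=0)
  3. pour(A -> B) -> (A=0 B=1)
  4. fill(A) -> (A=7 B=1)
  5. pour(A -> B) -> (A=0 B=8)
  6. fill(A) -> (A=7 B=8)
Reached target in 6 moves.

Answer: 6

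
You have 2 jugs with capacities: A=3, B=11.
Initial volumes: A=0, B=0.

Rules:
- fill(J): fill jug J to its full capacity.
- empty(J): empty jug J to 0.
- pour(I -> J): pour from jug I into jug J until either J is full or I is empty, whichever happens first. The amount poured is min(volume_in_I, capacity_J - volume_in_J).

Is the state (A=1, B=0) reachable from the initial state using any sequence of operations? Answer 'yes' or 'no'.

Answer: yes

Derivation:
BFS from (A=0, B=0):
  1. fill(A) -> (A=3 B=0)
  2. pour(A -> B) -> (A=0 B=3)
  3. fill(A) -> (A=3 B=3)
  4. pour(A -> B) -> (A=0 B=6)
  5. fill(A) -> (A=3 B=6)
  6. pour(A -> B) -> (A=0 B=9)
  7. fill(A) -> (A=3 B=9)
  8. pour(A -> B) -> (A=1 B=11)
  9. empty(B) -> (A=1 B=0)
Target reached → yes.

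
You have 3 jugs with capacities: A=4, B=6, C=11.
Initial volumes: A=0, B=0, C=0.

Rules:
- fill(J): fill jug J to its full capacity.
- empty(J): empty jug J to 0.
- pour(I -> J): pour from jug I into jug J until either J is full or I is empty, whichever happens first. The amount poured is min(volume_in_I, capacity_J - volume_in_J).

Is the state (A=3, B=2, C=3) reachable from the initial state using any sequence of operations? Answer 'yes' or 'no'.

Answer: no

Derivation:
BFS explored all 270 reachable states.
Reachable set includes: (0,0,0), (0,0,1), (0,0,2), (0,0,3), (0,0,4), (0,0,5), (0,0,6), (0,0,7), (0,0,8), (0,0,9), (0,0,10), (0,0,11) ...
Target (A=3, B=2, C=3) not in reachable set → no.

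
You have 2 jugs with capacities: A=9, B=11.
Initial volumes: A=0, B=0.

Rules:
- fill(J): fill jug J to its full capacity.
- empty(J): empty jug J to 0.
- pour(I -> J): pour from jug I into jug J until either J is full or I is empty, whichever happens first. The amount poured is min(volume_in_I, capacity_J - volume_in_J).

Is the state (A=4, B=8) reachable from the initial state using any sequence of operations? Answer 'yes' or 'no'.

BFS explored all 40 reachable states.
Reachable set includes: (0,0), (0,1), (0,2), (0,3), (0,4), (0,5), (0,6), (0,7), (0,8), (0,9), (0,10), (0,11) ...
Target (A=4, B=8) not in reachable set → no.

Answer: no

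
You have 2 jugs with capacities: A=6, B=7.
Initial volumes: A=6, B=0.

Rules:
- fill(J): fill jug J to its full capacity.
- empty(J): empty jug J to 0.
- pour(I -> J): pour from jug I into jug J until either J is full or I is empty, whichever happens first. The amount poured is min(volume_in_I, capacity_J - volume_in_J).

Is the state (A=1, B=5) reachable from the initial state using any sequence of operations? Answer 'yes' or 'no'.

BFS explored all 26 reachable states.
Reachable set includes: (0,0), (0,1), (0,2), (0,3), (0,4), (0,5), (0,6), (0,7), (1,0), (1,7), (2,0), (2,7) ...
Target (A=1, B=5) not in reachable set → no.

Answer: no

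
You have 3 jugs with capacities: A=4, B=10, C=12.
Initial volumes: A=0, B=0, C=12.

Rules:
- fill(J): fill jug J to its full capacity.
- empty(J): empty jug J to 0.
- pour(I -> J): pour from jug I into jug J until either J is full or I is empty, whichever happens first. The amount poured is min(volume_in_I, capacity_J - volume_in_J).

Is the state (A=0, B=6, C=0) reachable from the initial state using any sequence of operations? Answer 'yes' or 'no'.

Answer: yes

Derivation:
BFS from (A=0, B=0, C=12):
  1. fill(B) -> (A=0 B=10 C=12)
  2. empty(C) -> (A=0 B=10 C=0)
  3. pour(B -> A) -> (A=4 B=6 C=0)
  4. empty(A) -> (A=0 B=6 C=0)
Target reached → yes.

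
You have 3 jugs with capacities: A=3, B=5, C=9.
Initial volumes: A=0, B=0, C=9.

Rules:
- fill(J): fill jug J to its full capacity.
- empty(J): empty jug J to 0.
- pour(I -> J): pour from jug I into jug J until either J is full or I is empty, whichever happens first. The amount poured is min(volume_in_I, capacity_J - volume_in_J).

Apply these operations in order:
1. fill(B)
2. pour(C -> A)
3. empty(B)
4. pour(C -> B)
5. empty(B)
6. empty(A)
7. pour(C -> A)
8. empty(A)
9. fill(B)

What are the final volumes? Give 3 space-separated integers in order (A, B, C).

Answer: 0 5 0

Derivation:
Step 1: fill(B) -> (A=0 B=5 C=9)
Step 2: pour(C -> A) -> (A=3 B=5 C=6)
Step 3: empty(B) -> (A=3 B=0 C=6)
Step 4: pour(C -> B) -> (A=3 B=5 C=1)
Step 5: empty(B) -> (A=3 B=0 C=1)
Step 6: empty(A) -> (A=0 B=0 C=1)
Step 7: pour(C -> A) -> (A=1 B=0 C=0)
Step 8: empty(A) -> (A=0 B=0 C=0)
Step 9: fill(B) -> (A=0 B=5 C=0)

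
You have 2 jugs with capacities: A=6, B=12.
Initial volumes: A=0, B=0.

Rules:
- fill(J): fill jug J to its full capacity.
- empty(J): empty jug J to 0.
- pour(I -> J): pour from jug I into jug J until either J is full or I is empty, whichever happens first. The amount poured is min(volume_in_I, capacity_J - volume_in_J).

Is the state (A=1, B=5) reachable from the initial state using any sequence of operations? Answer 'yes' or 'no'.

Answer: no

Derivation:
BFS explored all 6 reachable states.
Reachable set includes: (0,0), (0,6), (0,12), (6,0), (6,6), (6,12)
Target (A=1, B=5) not in reachable set → no.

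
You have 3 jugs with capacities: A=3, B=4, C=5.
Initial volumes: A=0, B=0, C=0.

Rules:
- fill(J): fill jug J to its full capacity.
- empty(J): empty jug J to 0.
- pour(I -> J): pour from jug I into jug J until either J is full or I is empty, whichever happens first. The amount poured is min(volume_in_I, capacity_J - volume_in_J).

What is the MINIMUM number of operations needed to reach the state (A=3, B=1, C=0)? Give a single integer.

Answer: 2

Derivation:
BFS from (A=0, B=0, C=0). One shortest path:
  1. fill(B) -> (A=0 B=4 C=0)
  2. pour(B -> A) -> (A=3 B=1 C=0)
Reached target in 2 moves.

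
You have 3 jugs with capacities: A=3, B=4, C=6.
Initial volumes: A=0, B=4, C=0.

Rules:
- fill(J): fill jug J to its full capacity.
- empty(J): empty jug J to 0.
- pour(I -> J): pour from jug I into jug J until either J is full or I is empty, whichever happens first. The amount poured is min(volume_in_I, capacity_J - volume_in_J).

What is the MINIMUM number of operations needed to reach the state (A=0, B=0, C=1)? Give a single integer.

BFS from (A=0, B=4, C=0). One shortest path:
  1. pour(B -> A) -> (A=3 B=1 C=0)
  2. empty(A) -> (A=0 B=1 C=0)
  3. pour(B -> C) -> (A=0 B=0 C=1)
Reached target in 3 moves.

Answer: 3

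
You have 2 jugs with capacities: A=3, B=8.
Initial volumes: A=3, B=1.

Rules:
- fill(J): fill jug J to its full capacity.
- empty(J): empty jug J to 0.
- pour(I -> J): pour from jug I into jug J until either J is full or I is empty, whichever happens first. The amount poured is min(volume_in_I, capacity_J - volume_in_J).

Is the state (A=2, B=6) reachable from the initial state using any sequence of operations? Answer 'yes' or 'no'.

BFS explored all 22 reachable states.
Reachable set includes: (0,0), (0,1), (0,2), (0,3), (0,4), (0,5), (0,6), (0,7), (0,8), (1,0), (1,8), (2,0) ...
Target (A=2, B=6) not in reachable set → no.

Answer: no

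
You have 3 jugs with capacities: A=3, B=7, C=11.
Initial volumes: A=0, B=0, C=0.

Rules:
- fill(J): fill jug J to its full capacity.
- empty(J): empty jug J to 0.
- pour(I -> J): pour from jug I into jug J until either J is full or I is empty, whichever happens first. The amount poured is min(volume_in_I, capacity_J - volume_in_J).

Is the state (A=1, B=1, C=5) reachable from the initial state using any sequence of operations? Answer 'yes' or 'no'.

BFS explored all 264 reachable states.
Reachable set includes: (0,0,0), (0,0,1), (0,0,2), (0,0,3), (0,0,4), (0,0,5), (0,0,6), (0,0,7), (0,0,8), (0,0,9), (0,0,10), (0,0,11) ...
Target (A=1, B=1, C=5) not in reachable set → no.

Answer: no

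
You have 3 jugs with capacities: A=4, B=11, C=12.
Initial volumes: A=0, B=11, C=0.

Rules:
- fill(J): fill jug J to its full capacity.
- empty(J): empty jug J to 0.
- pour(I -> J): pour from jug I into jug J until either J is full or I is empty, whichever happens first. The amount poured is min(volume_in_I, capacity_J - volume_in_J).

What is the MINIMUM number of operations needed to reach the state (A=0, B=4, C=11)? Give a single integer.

Answer: 3

Derivation:
BFS from (A=0, B=11, C=0). One shortest path:
  1. fill(A) -> (A=4 B=11 C=0)
  2. pour(B -> C) -> (A=4 B=0 C=11)
  3. pour(A -> B) -> (A=0 B=4 C=11)
Reached target in 3 moves.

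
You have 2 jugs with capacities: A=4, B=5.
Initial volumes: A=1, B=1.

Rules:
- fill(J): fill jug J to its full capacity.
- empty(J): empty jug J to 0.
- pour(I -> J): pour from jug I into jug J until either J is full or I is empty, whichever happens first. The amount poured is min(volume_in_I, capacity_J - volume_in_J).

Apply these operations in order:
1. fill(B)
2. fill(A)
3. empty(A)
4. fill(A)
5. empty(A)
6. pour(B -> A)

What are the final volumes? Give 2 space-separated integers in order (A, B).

Step 1: fill(B) -> (A=1 B=5)
Step 2: fill(A) -> (A=4 B=5)
Step 3: empty(A) -> (A=0 B=5)
Step 4: fill(A) -> (A=4 B=5)
Step 5: empty(A) -> (A=0 B=5)
Step 6: pour(B -> A) -> (A=4 B=1)

Answer: 4 1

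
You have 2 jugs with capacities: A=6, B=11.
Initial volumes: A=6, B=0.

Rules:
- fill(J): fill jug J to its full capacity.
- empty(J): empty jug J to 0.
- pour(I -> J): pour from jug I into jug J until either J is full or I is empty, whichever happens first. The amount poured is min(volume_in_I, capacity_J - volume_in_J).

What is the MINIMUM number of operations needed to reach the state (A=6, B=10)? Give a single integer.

BFS from (A=6, B=0). One shortest path:
  1. empty(A) -> (A=0 B=0)
  2. fill(B) -> (A=0 B=11)
  3. pour(B -> A) -> (A=6 B=5)
  4. empty(A) -> (A=0 B=5)
  5. pour(B -> A) -> (A=5 B=0)
  6. fill(B) -> (A=5 B=11)
  7. pour(B -> A) -> (A=6 B=10)
Reached target in 7 moves.

Answer: 7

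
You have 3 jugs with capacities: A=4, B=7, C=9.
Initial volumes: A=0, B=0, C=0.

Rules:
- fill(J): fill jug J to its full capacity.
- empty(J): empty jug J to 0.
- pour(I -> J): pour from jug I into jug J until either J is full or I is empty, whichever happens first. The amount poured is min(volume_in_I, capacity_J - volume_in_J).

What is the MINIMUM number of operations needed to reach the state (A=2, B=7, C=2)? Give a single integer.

BFS from (A=0, B=0, C=0). One shortest path:
  1. fill(A) -> (A=4 B=0 C=0)
  2. fill(B) -> (A=4 B=7 C=0)
  3. pour(B -> C) -> (A=4 B=0 C=7)
  4. pour(A -> C) -> (A=2 B=0 C=9)
  5. pour(C -> B) -> (A=2 B=7 C=2)
Reached target in 5 moves.

Answer: 5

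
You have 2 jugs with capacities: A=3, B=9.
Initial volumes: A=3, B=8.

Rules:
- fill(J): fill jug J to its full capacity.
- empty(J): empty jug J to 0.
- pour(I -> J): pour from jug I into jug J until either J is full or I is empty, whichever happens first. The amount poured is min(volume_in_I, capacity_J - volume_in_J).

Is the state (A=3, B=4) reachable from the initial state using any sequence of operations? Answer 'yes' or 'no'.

BFS explored all 16 reachable states.
Reachable set includes: (0,0), (0,2), (0,3), (0,5), (0,6), (0,8), (0,9), (2,0), (2,9), (3,0), (3,2), (3,3) ...
Target (A=3, B=4) not in reachable set → no.

Answer: no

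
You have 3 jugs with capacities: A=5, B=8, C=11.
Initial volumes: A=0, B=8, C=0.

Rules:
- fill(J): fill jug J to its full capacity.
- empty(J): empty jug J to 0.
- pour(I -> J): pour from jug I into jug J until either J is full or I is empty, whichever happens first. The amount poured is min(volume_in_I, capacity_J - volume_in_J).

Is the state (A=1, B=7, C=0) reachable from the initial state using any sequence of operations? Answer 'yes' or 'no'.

Answer: yes

Derivation:
BFS from (A=0, B=8, C=0):
  1. fill(A) -> (A=5 B=8 C=0)
  2. pour(A -> C) -> (A=0 B=8 C=5)
  3. pour(B -> C) -> (A=0 B=2 C=11)
  4. pour(C -> A) -> (A=5 B=2 C=6)
  5. empty(A) -> (A=0 B=2 C=6)
  6. pour(C -> A) -> (A=5 B=2 C=1)
  7. pour(A -> B) -> (A=0 B=7 C=1)
  8. pour(C -> A) -> (A=1 B=7 C=0)
Target reached → yes.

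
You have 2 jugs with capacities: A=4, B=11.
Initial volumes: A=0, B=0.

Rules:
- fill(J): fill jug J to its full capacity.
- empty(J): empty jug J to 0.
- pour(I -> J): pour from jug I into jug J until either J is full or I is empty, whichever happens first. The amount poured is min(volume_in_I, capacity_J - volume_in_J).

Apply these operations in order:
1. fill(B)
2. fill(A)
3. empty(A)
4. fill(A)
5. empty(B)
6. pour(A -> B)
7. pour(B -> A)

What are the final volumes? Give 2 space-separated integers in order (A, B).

Answer: 4 0

Derivation:
Step 1: fill(B) -> (A=0 B=11)
Step 2: fill(A) -> (A=4 B=11)
Step 3: empty(A) -> (A=0 B=11)
Step 4: fill(A) -> (A=4 B=11)
Step 5: empty(B) -> (A=4 B=0)
Step 6: pour(A -> B) -> (A=0 B=4)
Step 7: pour(B -> A) -> (A=4 B=0)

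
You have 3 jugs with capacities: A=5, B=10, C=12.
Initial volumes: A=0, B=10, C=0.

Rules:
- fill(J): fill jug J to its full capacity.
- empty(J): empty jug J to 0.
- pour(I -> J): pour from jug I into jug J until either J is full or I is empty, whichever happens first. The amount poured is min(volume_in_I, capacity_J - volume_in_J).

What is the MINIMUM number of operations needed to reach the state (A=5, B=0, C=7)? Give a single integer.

BFS from (A=0, B=10, C=0). One shortest path:
  1. empty(B) -> (A=0 B=0 C=0)
  2. fill(C) -> (A=0 B=0 C=12)
  3. pour(C -> A) -> (A=5 B=0 C=7)
Reached target in 3 moves.

Answer: 3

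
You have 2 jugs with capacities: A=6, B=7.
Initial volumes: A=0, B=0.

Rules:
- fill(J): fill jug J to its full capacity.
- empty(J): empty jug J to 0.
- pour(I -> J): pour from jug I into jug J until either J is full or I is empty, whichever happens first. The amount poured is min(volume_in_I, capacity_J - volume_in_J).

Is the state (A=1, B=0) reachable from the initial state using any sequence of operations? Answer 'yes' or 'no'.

Answer: yes

Derivation:
BFS from (A=0, B=0):
  1. fill(B) -> (A=0 B=7)
  2. pour(B -> A) -> (A=6 B=1)
  3. empty(A) -> (A=0 B=1)
  4. pour(B -> A) -> (A=1 B=0)
Target reached → yes.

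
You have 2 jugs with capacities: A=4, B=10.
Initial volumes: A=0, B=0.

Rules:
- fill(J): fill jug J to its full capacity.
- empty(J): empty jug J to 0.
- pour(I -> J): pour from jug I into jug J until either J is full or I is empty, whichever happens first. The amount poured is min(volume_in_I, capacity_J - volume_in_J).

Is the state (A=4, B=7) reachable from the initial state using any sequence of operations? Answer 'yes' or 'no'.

BFS explored all 14 reachable states.
Reachable set includes: (0,0), (0,2), (0,4), (0,6), (0,8), (0,10), (2,0), (2,10), (4,0), (4,2), (4,4), (4,6) ...
Target (A=4, B=7) not in reachable set → no.

Answer: no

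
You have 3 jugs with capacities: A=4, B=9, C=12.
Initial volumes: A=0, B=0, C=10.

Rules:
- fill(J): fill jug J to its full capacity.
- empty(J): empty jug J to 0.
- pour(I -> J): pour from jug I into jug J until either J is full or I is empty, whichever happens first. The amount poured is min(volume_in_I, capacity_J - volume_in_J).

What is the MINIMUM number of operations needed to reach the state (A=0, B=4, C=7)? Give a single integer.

Answer: 6

Derivation:
BFS from (A=0, B=0, C=10). One shortest path:
  1. fill(A) -> (A=4 B=0 C=10)
  2. fill(B) -> (A=4 B=9 C=10)
  3. pour(B -> C) -> (A=4 B=7 C=12)
  4. empty(C) -> (A=4 B=7 C=0)
  5. pour(B -> C) -> (A=4 B=0 C=7)
  6. pour(A -> B) -> (A=0 B=4 C=7)
Reached target in 6 moves.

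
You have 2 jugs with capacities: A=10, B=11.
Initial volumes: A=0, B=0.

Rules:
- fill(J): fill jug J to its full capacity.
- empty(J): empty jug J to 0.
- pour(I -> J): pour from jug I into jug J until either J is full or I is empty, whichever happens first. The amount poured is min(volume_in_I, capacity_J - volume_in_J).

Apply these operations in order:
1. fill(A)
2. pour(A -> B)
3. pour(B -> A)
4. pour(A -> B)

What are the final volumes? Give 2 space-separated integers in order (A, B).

Step 1: fill(A) -> (A=10 B=0)
Step 2: pour(A -> B) -> (A=0 B=10)
Step 3: pour(B -> A) -> (A=10 B=0)
Step 4: pour(A -> B) -> (A=0 B=10)

Answer: 0 10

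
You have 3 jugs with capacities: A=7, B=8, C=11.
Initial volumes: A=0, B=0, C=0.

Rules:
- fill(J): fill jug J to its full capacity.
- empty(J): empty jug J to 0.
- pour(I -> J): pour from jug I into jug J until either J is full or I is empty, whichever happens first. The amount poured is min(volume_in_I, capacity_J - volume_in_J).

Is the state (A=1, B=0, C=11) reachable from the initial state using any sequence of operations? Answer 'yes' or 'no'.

BFS from (A=0, B=0, C=0):
  1. fill(B) -> (A=0 B=8 C=0)
  2. fill(C) -> (A=0 B=8 C=11)
  3. pour(B -> A) -> (A=7 B=1 C=11)
  4. empty(A) -> (A=0 B=1 C=11)
  5. pour(B -> A) -> (A=1 B=0 C=11)
Target reached → yes.

Answer: yes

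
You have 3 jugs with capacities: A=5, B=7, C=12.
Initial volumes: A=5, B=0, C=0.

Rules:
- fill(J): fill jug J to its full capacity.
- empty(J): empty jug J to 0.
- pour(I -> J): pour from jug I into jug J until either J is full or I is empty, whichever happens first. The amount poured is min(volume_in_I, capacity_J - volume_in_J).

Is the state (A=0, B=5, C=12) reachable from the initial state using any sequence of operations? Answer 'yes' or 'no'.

Answer: yes

Derivation:
BFS from (A=5, B=0, C=0):
  1. fill(C) -> (A=5 B=0 C=12)
  2. pour(A -> B) -> (A=0 B=5 C=12)
Target reached → yes.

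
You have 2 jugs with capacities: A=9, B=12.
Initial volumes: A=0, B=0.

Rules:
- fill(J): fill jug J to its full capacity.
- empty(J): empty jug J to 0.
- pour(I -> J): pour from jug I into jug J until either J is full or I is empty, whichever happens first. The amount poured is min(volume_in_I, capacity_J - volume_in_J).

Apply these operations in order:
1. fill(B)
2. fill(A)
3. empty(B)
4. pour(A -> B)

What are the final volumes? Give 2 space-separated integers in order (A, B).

Answer: 0 9

Derivation:
Step 1: fill(B) -> (A=0 B=12)
Step 2: fill(A) -> (A=9 B=12)
Step 3: empty(B) -> (A=9 B=0)
Step 4: pour(A -> B) -> (A=0 B=9)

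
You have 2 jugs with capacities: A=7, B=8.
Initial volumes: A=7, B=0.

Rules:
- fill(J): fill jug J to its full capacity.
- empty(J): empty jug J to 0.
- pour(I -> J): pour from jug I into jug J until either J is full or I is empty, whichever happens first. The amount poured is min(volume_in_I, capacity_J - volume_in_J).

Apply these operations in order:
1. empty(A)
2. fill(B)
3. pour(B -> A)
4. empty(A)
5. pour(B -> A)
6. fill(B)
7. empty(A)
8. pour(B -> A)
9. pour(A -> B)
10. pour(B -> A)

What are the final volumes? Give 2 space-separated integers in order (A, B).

Step 1: empty(A) -> (A=0 B=0)
Step 2: fill(B) -> (A=0 B=8)
Step 3: pour(B -> A) -> (A=7 B=1)
Step 4: empty(A) -> (A=0 B=1)
Step 5: pour(B -> A) -> (A=1 B=0)
Step 6: fill(B) -> (A=1 B=8)
Step 7: empty(A) -> (A=0 B=8)
Step 8: pour(B -> A) -> (A=7 B=1)
Step 9: pour(A -> B) -> (A=0 B=8)
Step 10: pour(B -> A) -> (A=7 B=1)

Answer: 7 1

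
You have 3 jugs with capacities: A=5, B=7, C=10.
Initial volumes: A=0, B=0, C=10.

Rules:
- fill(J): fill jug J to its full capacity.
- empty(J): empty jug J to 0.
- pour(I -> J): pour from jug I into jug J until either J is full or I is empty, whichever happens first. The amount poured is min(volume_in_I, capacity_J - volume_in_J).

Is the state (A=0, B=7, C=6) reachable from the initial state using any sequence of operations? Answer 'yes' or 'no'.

Answer: yes

Derivation:
BFS from (A=0, B=0, C=10):
  1. pour(C -> B) -> (A=0 B=7 C=3)
  2. empty(B) -> (A=0 B=0 C=3)
  3. pour(C -> B) -> (A=0 B=3 C=0)
  4. fill(C) -> (A=0 B=3 C=10)
  5. pour(C -> B) -> (A=0 B=7 C=6)
Target reached → yes.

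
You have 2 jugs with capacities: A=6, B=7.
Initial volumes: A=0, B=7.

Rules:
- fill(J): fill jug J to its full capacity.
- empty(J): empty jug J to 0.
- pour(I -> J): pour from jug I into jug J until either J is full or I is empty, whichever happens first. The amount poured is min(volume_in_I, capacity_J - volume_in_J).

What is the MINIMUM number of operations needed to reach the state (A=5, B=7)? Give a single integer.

BFS from (A=0, B=7). One shortest path:
  1. fill(A) -> (A=6 B=7)
  2. empty(B) -> (A=6 B=0)
  3. pour(A -> B) -> (A=0 B=6)
  4. fill(A) -> (A=6 B=6)
  5. pour(A -> B) -> (A=5 B=7)
Reached target in 5 moves.

Answer: 5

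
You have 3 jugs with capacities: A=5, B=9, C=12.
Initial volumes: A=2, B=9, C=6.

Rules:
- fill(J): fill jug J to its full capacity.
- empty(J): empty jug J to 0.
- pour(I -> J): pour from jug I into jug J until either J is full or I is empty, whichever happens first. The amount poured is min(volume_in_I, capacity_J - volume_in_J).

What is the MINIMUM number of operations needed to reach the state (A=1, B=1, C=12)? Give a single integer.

Answer: 7

Derivation:
BFS from (A=2, B=9, C=6). One shortest path:
  1. fill(A) -> (A=5 B=9 C=6)
  2. empty(C) -> (A=5 B=9 C=0)
  3. pour(B -> C) -> (A=5 B=0 C=9)
  4. pour(A -> B) -> (A=0 B=5 C=9)
  5. pour(C -> A) -> (A=5 B=5 C=4)
  6. pour(A -> B) -> (A=1 B=9 C=4)
  7. pour(B -> C) -> (A=1 B=1 C=12)
Reached target in 7 moves.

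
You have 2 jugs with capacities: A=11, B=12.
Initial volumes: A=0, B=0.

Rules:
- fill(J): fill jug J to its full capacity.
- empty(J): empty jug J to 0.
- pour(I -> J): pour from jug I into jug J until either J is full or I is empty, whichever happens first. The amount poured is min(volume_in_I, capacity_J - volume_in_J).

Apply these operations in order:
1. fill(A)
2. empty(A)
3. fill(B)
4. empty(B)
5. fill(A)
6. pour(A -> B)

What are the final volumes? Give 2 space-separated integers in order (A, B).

Step 1: fill(A) -> (A=11 B=0)
Step 2: empty(A) -> (A=0 B=0)
Step 3: fill(B) -> (A=0 B=12)
Step 4: empty(B) -> (A=0 B=0)
Step 5: fill(A) -> (A=11 B=0)
Step 6: pour(A -> B) -> (A=0 B=11)

Answer: 0 11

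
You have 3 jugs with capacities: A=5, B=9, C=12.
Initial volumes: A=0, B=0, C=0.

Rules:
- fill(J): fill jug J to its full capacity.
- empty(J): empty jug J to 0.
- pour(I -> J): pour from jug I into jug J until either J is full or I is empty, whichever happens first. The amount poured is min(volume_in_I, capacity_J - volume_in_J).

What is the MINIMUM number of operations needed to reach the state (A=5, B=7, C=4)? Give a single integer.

BFS from (A=0, B=0, C=0). One shortest path:
  1. fill(C) -> (A=0 B=0 C=12)
  2. pour(C -> B) -> (A=0 B=9 C=3)
  3. pour(B -> A) -> (A=5 B=4 C=3)
  4. empty(A) -> (A=0 B=4 C=3)
  5. pour(C -> A) -> (A=3 B=4 C=0)
  6. pour(B -> C) -> (A=3 B=0 C=4)
  7. fill(B) -> (A=3 B=9 C=4)
  8. pour(B -> A) -> (A=5 B=7 C=4)
Reached target in 8 moves.

Answer: 8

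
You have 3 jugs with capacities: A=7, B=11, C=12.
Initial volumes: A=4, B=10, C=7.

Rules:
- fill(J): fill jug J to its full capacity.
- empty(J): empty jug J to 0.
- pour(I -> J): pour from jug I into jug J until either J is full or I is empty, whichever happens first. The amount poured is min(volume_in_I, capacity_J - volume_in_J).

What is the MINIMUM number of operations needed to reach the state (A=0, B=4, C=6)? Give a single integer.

BFS from (A=4, B=10, C=7). One shortest path:
  1. pour(C -> B) -> (A=4 B=11 C=6)
  2. empty(B) -> (A=4 B=0 C=6)
  3. pour(A -> B) -> (A=0 B=4 C=6)
Reached target in 3 moves.

Answer: 3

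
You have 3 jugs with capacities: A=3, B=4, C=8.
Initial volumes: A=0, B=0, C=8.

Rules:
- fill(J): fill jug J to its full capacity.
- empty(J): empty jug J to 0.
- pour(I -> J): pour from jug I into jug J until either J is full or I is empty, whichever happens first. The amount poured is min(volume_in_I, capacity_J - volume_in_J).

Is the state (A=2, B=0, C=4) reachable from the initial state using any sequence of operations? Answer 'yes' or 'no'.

BFS from (A=0, B=0, C=8):
  1. fill(A) -> (A=3 B=0 C=8)
  2. empty(C) -> (A=3 B=0 C=0)
  3. pour(A -> B) -> (A=0 B=3 C=0)
  4. fill(A) -> (A=3 B=3 C=0)
  5. pour(A -> B) -> (A=2 B=4 C=0)
  6. pour(B -> C) -> (A=2 B=0 C=4)
Target reached → yes.

Answer: yes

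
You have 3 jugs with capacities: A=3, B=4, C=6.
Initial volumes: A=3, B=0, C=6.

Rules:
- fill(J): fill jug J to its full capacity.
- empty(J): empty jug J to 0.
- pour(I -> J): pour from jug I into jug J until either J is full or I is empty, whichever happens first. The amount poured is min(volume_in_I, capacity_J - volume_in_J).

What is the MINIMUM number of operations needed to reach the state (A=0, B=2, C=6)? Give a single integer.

Answer: 5

Derivation:
BFS from (A=3, B=0, C=6). One shortest path:
  1. empty(A) -> (A=0 B=0 C=6)
  2. pour(C -> B) -> (A=0 B=4 C=2)
  3. empty(B) -> (A=0 B=0 C=2)
  4. pour(C -> B) -> (A=0 B=2 C=0)
  5. fill(C) -> (A=0 B=2 C=6)
Reached target in 5 moves.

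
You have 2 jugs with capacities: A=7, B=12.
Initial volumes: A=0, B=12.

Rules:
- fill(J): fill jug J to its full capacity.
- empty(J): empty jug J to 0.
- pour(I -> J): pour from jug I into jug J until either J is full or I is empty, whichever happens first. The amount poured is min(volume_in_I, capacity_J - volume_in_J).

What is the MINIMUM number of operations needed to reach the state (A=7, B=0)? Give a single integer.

Answer: 2

Derivation:
BFS from (A=0, B=12). One shortest path:
  1. fill(A) -> (A=7 B=12)
  2. empty(B) -> (A=7 B=0)
Reached target in 2 moves.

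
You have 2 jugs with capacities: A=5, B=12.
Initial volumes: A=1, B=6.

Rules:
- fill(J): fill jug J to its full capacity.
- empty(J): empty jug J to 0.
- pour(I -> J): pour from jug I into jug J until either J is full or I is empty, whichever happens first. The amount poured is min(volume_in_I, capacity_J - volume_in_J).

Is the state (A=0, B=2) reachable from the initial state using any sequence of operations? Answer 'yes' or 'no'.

BFS from (A=1, B=6):
  1. pour(B -> A) -> (A=5 B=2)
  2. empty(A) -> (A=0 B=2)
Target reached → yes.

Answer: yes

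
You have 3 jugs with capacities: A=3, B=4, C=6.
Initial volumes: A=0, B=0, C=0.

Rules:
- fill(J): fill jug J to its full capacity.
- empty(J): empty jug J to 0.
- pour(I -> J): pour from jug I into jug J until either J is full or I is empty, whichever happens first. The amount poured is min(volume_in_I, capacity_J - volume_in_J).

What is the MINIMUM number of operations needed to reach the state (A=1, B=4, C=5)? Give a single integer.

BFS from (A=0, B=0, C=0). One shortest path:
  1. fill(C) -> (A=0 B=0 C=6)
  2. pour(C -> B) -> (A=0 B=4 C=2)
  3. pour(B -> A) -> (A=3 B=1 C=2)
  4. pour(A -> C) -> (A=0 B=1 C=5)
  5. pour(B -> A) -> (A=1 B=0 C=5)
  6. fill(B) -> (A=1 B=4 C=5)
Reached target in 6 moves.

Answer: 6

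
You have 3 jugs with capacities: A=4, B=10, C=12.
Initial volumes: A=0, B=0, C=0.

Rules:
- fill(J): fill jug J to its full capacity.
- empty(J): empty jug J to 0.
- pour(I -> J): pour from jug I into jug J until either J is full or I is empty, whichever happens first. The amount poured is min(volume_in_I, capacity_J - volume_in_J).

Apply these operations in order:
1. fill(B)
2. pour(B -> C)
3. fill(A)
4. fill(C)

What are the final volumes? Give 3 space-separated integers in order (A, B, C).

Step 1: fill(B) -> (A=0 B=10 C=0)
Step 2: pour(B -> C) -> (A=0 B=0 C=10)
Step 3: fill(A) -> (A=4 B=0 C=10)
Step 4: fill(C) -> (A=4 B=0 C=12)

Answer: 4 0 12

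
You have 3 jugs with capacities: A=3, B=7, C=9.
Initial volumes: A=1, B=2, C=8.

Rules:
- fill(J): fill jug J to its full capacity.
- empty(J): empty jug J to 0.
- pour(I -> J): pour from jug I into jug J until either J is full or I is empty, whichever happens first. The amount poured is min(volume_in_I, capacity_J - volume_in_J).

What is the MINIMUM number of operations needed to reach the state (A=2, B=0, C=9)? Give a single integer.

BFS from (A=1, B=2, C=8). One shortest path:
  1. pour(A -> C) -> (A=0 B=2 C=9)
  2. pour(B -> A) -> (A=2 B=0 C=9)
Reached target in 2 moves.

Answer: 2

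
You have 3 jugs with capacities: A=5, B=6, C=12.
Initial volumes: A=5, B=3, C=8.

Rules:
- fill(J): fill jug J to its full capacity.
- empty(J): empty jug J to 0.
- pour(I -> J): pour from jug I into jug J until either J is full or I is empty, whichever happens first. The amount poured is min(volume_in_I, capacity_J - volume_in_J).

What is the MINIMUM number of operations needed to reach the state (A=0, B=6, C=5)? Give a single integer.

BFS from (A=5, B=3, C=8). One shortest path:
  1. empty(A) -> (A=0 B=3 C=8)
  2. pour(C -> B) -> (A=0 B=6 C=5)
Reached target in 2 moves.

Answer: 2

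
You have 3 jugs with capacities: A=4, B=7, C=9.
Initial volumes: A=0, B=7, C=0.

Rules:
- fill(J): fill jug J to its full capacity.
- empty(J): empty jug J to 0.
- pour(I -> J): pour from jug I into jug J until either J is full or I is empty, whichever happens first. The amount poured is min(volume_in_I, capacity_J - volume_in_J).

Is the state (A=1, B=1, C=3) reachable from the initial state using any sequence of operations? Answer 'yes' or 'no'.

Answer: no

Derivation:
BFS explored all 256 reachable states.
Reachable set includes: (0,0,0), (0,0,1), (0,0,2), (0,0,3), (0,0,4), (0,0,5), (0,0,6), (0,0,7), (0,0,8), (0,0,9), (0,1,0), (0,1,1) ...
Target (A=1, B=1, C=3) not in reachable set → no.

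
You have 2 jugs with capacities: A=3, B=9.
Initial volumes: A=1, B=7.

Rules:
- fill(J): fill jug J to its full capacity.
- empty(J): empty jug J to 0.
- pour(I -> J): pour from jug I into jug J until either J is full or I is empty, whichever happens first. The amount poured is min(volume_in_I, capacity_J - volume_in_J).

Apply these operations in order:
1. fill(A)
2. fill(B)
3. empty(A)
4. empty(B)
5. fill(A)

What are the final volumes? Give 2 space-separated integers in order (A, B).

Step 1: fill(A) -> (A=3 B=7)
Step 2: fill(B) -> (A=3 B=9)
Step 3: empty(A) -> (A=0 B=9)
Step 4: empty(B) -> (A=0 B=0)
Step 5: fill(A) -> (A=3 B=0)

Answer: 3 0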